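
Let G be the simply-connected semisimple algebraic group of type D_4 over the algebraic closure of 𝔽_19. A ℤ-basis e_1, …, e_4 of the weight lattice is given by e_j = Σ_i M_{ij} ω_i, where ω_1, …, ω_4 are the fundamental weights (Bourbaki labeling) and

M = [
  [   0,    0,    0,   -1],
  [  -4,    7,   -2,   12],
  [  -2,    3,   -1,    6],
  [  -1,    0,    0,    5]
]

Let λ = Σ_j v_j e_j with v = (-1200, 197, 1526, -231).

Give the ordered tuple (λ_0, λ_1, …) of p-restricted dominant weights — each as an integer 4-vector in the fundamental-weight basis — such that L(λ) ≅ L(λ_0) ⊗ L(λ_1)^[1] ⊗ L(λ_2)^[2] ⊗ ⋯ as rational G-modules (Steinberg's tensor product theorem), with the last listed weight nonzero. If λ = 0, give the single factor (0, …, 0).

((3, 13, 3, 7), (12, 18, 4, 2))

ω-coordinates c = M·v, v = (-1200, 197, 1526, -231):
  c_1 = 0*-1200 + 0*197 + 0*1526 + -1*-231 = 231
  c_2 = -4*-1200 + 7*197 + -2*1526 + 12*-231 = 355
  c_3 = -2*-1200 + 3*197 + -1*1526 + 6*-231 = 79
  c_4 = -1*-1200 + 0*197 + 0*1526 + 5*-231 = 45
Expand coordinatewise in base 19:
  c_1 = 231 = 3·19^0 + 12·19^1
  c_2 = 355 = 13·19^0 + 18·19^1
  c_3 = 79 = 3·19^0 + 4·19^1
  c_4 = 45 = 7·19^0 + 2·19^1
Factor λ_0 = (3, 13, 3, 7)
Factor λ_1 = (12, 18, 4, 2)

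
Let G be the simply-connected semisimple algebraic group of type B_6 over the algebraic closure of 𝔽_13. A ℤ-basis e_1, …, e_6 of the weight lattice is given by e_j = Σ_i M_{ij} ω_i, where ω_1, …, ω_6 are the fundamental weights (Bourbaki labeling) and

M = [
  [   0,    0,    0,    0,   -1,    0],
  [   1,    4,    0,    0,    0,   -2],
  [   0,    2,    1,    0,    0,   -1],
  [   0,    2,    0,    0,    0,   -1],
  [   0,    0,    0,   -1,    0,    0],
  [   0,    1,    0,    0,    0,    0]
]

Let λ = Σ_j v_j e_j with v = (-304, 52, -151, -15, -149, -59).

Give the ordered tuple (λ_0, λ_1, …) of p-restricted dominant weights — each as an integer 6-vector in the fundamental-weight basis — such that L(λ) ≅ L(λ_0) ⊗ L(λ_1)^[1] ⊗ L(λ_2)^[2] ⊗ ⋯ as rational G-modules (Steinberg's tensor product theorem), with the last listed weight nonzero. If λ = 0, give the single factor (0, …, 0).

Change of basis e → ω: c = M·v where v = (-304, 52, -151, -15, -149, -59):
  c_1 = (0)·(-304) + 0·52 + (0)·(-151) + (0)·(-15) + (-1)·(-149) + (0)·(-59) = 149
  c_2 = (1)·(-304) + 4·52 + (0)·(-151) + (0)·(-15) + (0)·(-149) + (-2)·(-59) = 22
  c_3 = (0)·(-304) + 2·52 + (1)·(-151) + (0)·(-15) + (0)·(-149) + (-1)·(-59) = 12
  c_4 = (0)·(-304) + 2·52 + (0)·(-151) + (0)·(-15) + (0)·(-149) + (-1)·(-59) = 163
  c_5 = (0)·(-304) + 0·52 + (0)·(-151) + (-1)·(-15) + (0)·(-149) + (0)·(-59) = 15
  c_6 = (0)·(-304) + 1·52 + (0)·(-151) + (0)·(-15) + (0)·(-149) + (0)·(-59) = 52
Base-13 expansion of each c_i:
  c_1 = 149 = 6·13^0 + 11·13^1
  c_2 = 22 = 9·13^0 + 1·13^1
  c_3 = 12 = 12·13^0
  c_4 = 163 = 7·13^0 + 12·13^1
  c_5 = 15 = 2·13^0 + 1·13^1
  c_6 = 52 = 0·13^0 + 4·13^1
λ_0 = (6, 9, 12, 7, 2, 0)
λ_1 = (11, 1, 0, 12, 1, 4)

((6, 9, 12, 7, 2, 0), (11, 1, 0, 12, 1, 4))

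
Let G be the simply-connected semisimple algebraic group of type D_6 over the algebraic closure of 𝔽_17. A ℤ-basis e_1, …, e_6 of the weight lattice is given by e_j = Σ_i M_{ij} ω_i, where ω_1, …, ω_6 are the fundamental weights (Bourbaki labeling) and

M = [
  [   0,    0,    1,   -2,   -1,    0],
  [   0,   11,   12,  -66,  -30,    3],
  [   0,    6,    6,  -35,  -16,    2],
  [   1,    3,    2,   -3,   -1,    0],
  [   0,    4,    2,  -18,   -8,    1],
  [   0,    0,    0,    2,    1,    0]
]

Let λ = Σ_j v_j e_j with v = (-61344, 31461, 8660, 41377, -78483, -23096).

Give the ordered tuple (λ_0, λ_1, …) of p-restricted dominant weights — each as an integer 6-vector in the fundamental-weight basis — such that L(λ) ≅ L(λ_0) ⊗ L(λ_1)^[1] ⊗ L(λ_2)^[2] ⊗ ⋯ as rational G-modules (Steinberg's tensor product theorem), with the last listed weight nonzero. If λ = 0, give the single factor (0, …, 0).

((3, 10, 10, 2, 1, 4), (3, 15, 2, 5, 15, 13), (15, 14, 7, 16, 10, 14))

Compute c_i = Σ_j M_{ij} v_j with v = (-61344, 31461, 8660, 41377, -78483, -23096):
  c_1 = (0)·(-61344) + 0·31461 + 1·8660 + (-2)·(41377) + (-1)·(-78483) + (0)·(-23096) = 4389
  c_2 = (0)·(-61344) + 11·31461 + 12·8660 + (-66)·(41377) + (-30)·(-78483) + (3)·(-23096) = 4311
  c_3 = (0)·(-61344) + 6·31461 + 6·8660 + (-35)·(41377) + (-16)·(-78483) + (2)·(-23096) = 2067
  c_4 = (1)·(-61344) + 3·31461 + 2·8660 + (-3)·(41377) + (-1)·(-78483) + (0)·(-23096) = 4711
  c_5 = (0)·(-61344) + 4·31461 + 2·8660 + (-18)·(41377) + (-8)·(-78483) + (1)·(-23096) = 3146
  c_6 = (0)·(-61344) + 0·31461 + 0·8660 + 2·41377 + (1)·(-78483) + (0)·(-23096) = 4271
Writing each c_i in base p = 17:
  c_1 = 4389 = 3·17^0 + 3·17^1 + 15·17^2
  c_2 = 4311 = 10·17^0 + 15·17^1 + 14·17^2
  c_3 = 2067 = 10·17^0 + 2·17^1 + 7·17^2
  c_4 = 4711 = 2·17^0 + 5·17^1 + 16·17^2
  c_5 = 3146 = 1·17^0 + 15·17^1 + 10·17^2
  c_6 = 4271 = 4·17^0 + 13·17^1 + 14·17^2
Factor λ_0 = (3, 10, 10, 2, 1, 4)
Factor λ_1 = (3, 15, 2, 5, 15, 13)
Factor λ_2 = (15, 14, 7, 16, 10, 14)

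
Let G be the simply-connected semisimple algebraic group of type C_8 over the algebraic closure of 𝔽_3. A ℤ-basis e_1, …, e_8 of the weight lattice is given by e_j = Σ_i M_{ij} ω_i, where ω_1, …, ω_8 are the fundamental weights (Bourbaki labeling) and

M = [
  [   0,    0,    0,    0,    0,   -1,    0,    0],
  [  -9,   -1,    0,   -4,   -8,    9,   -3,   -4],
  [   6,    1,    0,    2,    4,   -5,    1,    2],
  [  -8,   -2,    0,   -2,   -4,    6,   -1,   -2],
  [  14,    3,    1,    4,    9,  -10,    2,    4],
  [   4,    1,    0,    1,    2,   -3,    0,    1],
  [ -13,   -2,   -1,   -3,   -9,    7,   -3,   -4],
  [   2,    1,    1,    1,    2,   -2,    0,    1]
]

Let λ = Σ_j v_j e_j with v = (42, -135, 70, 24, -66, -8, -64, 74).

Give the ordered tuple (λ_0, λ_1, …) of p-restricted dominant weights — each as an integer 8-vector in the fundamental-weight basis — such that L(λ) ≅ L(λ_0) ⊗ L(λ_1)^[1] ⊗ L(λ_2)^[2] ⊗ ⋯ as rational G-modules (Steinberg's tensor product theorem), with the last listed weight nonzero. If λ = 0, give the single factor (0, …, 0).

((2, 1, 1, 0, 0, 2, 1, 1), (2, 1, 2, 0, 1, 1, 2, 0), (0, 1, 2, 2, 0, 2, 1, 0))

In the fundamental-weight basis, λ has coordinates c = M·v (v = (42, -135, 70, 24, -66, -8, -64, 74)):
  c_1 = 0*42 + 0*-135 + 0*70 + 0*24 + 0*-66 + -1*-8 + 0*-64 + 0*74 = 8
  c_2 = -9*42 + -1*-135 + 0*70 + -4*24 + -8*-66 + 9*-8 + -3*-64 + -4*74 = 13
  c_3 = 6*42 + 1*-135 + 0*70 + 2*24 + 4*-66 + -5*-8 + 1*-64 + 2*74 = 25
  c_4 = -8*42 + -2*-135 + 0*70 + -2*24 + -4*-66 + 6*-8 + -1*-64 + -2*74 = 18
  c_5 = 14*42 + 3*-135 + 1*70 + 4*24 + 9*-66 + -10*-8 + 2*-64 + 4*74 = 3
  c_6 = 4*42 + 1*-135 + 0*70 + 1*24 + 2*-66 + -3*-8 + 0*-64 + 1*74 = 23
  c_7 = -13*42 + -2*-135 + -1*70 + -3*24 + -9*-66 + 7*-8 + -3*-64 + -4*74 = 16
  c_8 = 2*42 + 1*-135 + 1*70 + 1*24 + 2*-66 + -2*-8 + 0*-64 + 1*74 = 1
Base-3 expansion of each c_i:
  c_1 = 8 = 2·3^0 + 2·3^1
  c_2 = 13 = 1·3^0 + 1·3^1 + 1·3^2
  c_3 = 25 = 1·3^0 + 2·3^1 + 2·3^2
  c_4 = 18 = 0·3^0 + 0·3^1 + 2·3^2
  c_5 = 3 = 0·3^0 + 1·3^1
  c_6 = 23 = 2·3^0 + 1·3^1 + 2·3^2
  c_7 = 16 = 1·3^0 + 2·3^1 + 1·3^2
  c_8 = 1 = 1·3^0
Factor λ_0 = (2, 1, 1, 0, 0, 2, 1, 1)
Factor λ_1 = (2, 1, 2, 0, 1, 1, 2, 0)
Factor λ_2 = (0, 1, 2, 2, 0, 2, 1, 0)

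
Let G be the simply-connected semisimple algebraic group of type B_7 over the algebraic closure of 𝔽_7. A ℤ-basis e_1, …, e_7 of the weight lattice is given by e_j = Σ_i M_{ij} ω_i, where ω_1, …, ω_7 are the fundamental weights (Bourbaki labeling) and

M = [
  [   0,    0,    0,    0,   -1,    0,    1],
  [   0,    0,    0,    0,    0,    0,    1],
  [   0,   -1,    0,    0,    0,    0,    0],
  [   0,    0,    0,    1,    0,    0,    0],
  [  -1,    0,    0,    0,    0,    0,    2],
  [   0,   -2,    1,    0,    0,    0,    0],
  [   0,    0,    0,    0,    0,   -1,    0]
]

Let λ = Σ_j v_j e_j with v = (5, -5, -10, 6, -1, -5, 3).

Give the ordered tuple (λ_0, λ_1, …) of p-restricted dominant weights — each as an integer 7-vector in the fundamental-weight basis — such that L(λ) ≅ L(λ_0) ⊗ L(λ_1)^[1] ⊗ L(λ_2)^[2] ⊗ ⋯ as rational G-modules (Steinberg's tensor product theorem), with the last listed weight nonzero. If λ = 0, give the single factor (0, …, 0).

Converting to the ω-basis (c_i = row i of M dotted with v = (5, -5, -10, 6, -1, -5, 3)):
  c_1 = (0)·(5) + (0)·(-5) + (0)·(-10) + (0)·(6) + (-1)·(-1) + (0)·(-5) + (1)·(3) = 4
  c_2 = (0)·(5) + (0)·(-5) + (0)·(-10) + (0)·(6) + (0)·(-1) + (0)·(-5) + (1)·(3) = 3
  c_3 = (0)·(5) + (-1)·(-5) + (0)·(-10) + (0)·(6) + (0)·(-1) + (0)·(-5) + (0)·(3) = 5
  c_4 = (0)·(5) + (0)·(-5) + (0)·(-10) + (1)·(6) + (0)·(-1) + (0)·(-5) + (0)·(3) = 6
  c_5 = (-1)·(5) + (0)·(-5) + (0)·(-10) + (0)·(6) + (0)·(-1) + (0)·(-5) + (2)·(3) = 1
  c_6 = (0)·(5) + (-2)·(-5) + (1)·(-10) + (0)·(6) + (0)·(-1) + (0)·(-5) + (0)·(3) = 0
  c_7 = (0)·(5) + (0)·(-5) + (0)·(-10) + (0)·(6) + (0)·(-1) + (-1)·(-5) + (0)·(3) = 5
Writing each c_i in base p = 7:
  c_1 = 4 = 4·7^0
  c_2 = 3 = 3·7^0
  c_3 = 5 = 5·7^0
  c_4 = 6 = 6·7^0
  c_5 = 1 = 1·7^0
  c_6 = 0
  c_7 = 5 = 5·7^0
p-restricted factor λ_0 = (4, 3, 5, 6, 1, 0, 5)

((4, 3, 5, 6, 1, 0, 5),)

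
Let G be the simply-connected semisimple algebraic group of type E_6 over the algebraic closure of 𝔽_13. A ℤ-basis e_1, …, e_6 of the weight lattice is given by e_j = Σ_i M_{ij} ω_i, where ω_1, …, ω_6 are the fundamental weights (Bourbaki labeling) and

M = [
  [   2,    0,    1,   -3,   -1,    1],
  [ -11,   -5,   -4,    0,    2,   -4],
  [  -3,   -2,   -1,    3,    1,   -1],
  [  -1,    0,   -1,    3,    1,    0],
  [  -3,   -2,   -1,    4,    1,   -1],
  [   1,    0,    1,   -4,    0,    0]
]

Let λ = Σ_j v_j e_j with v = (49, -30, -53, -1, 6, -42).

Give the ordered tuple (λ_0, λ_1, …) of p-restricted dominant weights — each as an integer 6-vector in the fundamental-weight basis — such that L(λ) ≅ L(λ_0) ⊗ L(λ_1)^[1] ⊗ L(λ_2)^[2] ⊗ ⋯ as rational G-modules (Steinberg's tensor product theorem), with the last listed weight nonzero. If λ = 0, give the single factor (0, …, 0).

In the fundamental-weight basis, λ has coordinates c = M·v (v = (49, -30, -53, -1, 6, -42)):
  c_1 = 2·49 + (0)·(-30) + (1)·(-53) + (-3)·(-1) + (-1)·(6) + (1)·(-42) = 0
  c_2 = (-11)·(49) + (-5)·(-30) + (-4)·(-53) + (0)·(-1) + 2·6 + (-4)·(-42) = 3
  c_3 = (-3)·(49) + (-2)·(-30) + (-1)·(-53) + (3)·(-1) + 1·6 + (-1)·(-42) = 11
  c_4 = (-1)·(49) + (0)·(-30) + (-1)·(-53) + (3)·(-1) + 1·6 + (0)·(-42) = 7
  c_5 = (-3)·(49) + (-2)·(-30) + (-1)·(-53) + (4)·(-1) + 1·6 + (-1)·(-42) = 10
  c_6 = 1·49 + (0)·(-30) + (1)·(-53) + (-4)·(-1) + 0·6 + (0)·(-42) = 0
Base-13 expansion of each c_i:
  c_1 = 0
  c_2 = 3 = 3·13^0
  c_3 = 11 = 11·13^0
  c_4 = 7 = 7·13^0
  c_5 = 10 = 10·13^0
  c_6 = 0
λ_0 = (0, 3, 11, 7, 10, 0)

((0, 3, 11, 7, 10, 0),)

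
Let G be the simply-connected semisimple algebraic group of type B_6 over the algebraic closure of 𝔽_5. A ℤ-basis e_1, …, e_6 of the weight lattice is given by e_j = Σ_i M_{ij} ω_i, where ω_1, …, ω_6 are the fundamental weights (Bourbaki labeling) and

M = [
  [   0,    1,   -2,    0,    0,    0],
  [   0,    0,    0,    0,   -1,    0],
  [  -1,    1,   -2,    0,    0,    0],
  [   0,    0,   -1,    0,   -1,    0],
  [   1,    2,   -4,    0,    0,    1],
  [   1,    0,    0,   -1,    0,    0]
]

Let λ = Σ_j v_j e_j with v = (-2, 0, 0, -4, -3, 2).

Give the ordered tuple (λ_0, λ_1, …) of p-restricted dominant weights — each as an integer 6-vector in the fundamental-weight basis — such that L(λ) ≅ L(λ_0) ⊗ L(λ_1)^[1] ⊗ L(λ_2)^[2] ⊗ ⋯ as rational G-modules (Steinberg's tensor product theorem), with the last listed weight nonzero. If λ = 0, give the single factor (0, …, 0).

Converting to the ω-basis (c_i = row i of M dotted with v = (-2, 0, 0, -4, -3, 2)):
  c_1 = 0*-2 + 1*0 + -2*0 + 0*-4 + 0*-3 + 0*2 = 0
  c_2 = 0*-2 + 0*0 + 0*0 + 0*-4 + -1*-3 + 0*2 = 3
  c_3 = -1*-2 + 1*0 + -2*0 + 0*-4 + 0*-3 + 0*2 = 2
  c_4 = 0*-2 + 0*0 + -1*0 + 0*-4 + -1*-3 + 0*2 = 3
  c_5 = 1*-2 + 2*0 + -4*0 + 0*-4 + 0*-3 + 1*2 = 0
  c_6 = 1*-2 + 0*0 + 0*0 + -1*-4 + 0*-3 + 0*2 = 2
Base-5 expansion of each c_i:
  c_1 = 0
  c_2 = 3 = 3·5^0
  c_3 = 2 = 2·5^0
  c_4 = 3 = 3·5^0
  c_5 = 0
  c_6 = 2 = 2·5^0
p-restricted factor λ_0 = (0, 3, 2, 3, 0, 2)

((0, 3, 2, 3, 0, 2),)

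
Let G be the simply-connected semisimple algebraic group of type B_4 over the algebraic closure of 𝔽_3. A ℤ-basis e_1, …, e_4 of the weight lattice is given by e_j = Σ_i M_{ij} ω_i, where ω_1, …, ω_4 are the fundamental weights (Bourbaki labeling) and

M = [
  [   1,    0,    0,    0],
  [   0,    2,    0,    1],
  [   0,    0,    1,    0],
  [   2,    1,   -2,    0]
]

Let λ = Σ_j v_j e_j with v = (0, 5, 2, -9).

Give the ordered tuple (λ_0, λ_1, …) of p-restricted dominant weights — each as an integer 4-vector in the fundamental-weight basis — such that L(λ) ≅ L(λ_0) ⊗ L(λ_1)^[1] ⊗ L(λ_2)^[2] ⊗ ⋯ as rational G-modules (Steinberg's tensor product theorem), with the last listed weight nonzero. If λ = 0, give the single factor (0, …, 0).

((0, 1, 2, 1),)

Compute c_i = Σ_j M_{ij} v_j with v = (0, 5, 2, -9):
  c_1 = (1)·(0) + (0)·(5) + (0)·(2) + (0)·(-9) = 0
  c_2 = (0)·(0) + (2)·(5) + (0)·(2) + (1)·(-9) = 1
  c_3 = (0)·(0) + (0)·(5) + (1)·(2) + (0)·(-9) = 2
  c_4 = (2)·(0) + (1)·(5) + (-2)·(2) + (0)·(-9) = 1
p = 3; digits c_i = Σ_j d_{ij}·3^j, 0 ≤ d_{ij} < 3:
  c_1 = 0
  c_2 = 1 = 1·3^0
  c_3 = 2 = 2·3^0
  c_4 = 1 = 1·3^0
p-restricted factor λ_0 = (0, 1, 2, 1)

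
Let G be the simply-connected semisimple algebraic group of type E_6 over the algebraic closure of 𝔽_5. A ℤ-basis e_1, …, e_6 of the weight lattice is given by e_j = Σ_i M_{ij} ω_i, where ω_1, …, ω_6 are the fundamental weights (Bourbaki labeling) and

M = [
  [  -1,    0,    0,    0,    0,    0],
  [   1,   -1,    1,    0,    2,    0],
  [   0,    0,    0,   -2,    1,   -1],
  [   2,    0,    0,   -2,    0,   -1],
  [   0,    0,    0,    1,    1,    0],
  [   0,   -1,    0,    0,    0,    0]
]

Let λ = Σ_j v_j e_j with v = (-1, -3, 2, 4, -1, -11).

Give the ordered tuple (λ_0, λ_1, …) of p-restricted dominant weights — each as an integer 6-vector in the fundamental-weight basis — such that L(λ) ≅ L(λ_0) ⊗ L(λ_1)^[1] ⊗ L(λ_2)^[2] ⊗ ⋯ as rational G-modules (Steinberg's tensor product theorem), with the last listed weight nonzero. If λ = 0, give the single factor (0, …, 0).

Compute c_i = Σ_j M_{ij} v_j with v = (-1, -3, 2, 4, -1, -11):
  c_1 = -1*-1 + 0*-3 + 0*2 + 0*4 + 0*-1 + 0*-11 = 1
  c_2 = 1*-1 + -1*-3 + 1*2 + 0*4 + 2*-1 + 0*-11 = 2
  c_3 = 0*-1 + 0*-3 + 0*2 + -2*4 + 1*-1 + -1*-11 = 2
  c_4 = 2*-1 + 0*-3 + 0*2 + -2*4 + 0*-1 + -1*-11 = 1
  c_5 = 0*-1 + 0*-3 + 0*2 + 1*4 + 1*-1 + 0*-11 = 3
  c_6 = 0*-1 + -1*-3 + 0*2 + 0*4 + 0*-1 + 0*-11 = 3
Writing each c_i in base p = 5:
  c_1 = 1 = 1·5^0
  c_2 = 2 = 2·5^0
  c_3 = 2 = 2·5^0
  c_4 = 1 = 1·5^0
  c_5 = 3 = 3·5^0
  c_6 = 3 = 3·5^0
p-restricted factor λ_0 = (1, 2, 2, 1, 3, 3)

((1, 2, 2, 1, 3, 3),)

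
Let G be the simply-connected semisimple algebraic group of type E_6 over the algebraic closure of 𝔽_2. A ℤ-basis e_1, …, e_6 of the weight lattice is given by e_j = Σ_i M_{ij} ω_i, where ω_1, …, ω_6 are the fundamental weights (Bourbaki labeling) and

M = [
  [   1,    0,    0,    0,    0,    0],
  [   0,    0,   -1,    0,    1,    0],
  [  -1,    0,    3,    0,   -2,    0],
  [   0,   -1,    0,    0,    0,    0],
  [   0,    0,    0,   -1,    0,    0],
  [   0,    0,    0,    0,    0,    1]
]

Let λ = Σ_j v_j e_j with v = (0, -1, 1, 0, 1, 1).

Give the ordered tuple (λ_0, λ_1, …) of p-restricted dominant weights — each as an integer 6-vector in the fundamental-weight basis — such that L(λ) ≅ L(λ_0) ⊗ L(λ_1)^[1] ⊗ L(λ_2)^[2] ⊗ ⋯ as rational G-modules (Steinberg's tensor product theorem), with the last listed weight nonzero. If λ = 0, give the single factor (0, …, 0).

In the fundamental-weight basis, λ has coordinates c = M·v (v = (0, -1, 1, 0, 1, 1)):
  c_1 = 1·0 + (0)·(-1) + 0·1 + 0·0 + 0·1 + 0·1 = 0
  c_2 = 0·0 + (0)·(-1) + (-1)·(1) + 0·0 + 1·1 + 0·1 = 0
  c_3 = (-1)·(0) + (0)·(-1) + 3·1 + 0·0 + (-2)·(1) + 0·1 = 1
  c_4 = 0·0 + (-1)·(-1) + 0·1 + 0·0 + 0·1 + 0·1 = 1
  c_5 = 0·0 + (0)·(-1) + 0·1 + (-1)·(0) + 0·1 + 0·1 = 0
  c_6 = 0·0 + (0)·(-1) + 0·1 + 0·0 + 0·1 + 1·1 = 1
p = 2; digits c_i = Σ_j d_{ij}·2^j, 0 ≤ d_{ij} < 2:
  c_1 = 0
  c_2 = 0
  c_3 = 1 = 1·2^0
  c_4 = 1 = 1·2^0
  c_5 = 0
  c_6 = 1 = 1·2^0
p-restricted factor λ_0 = (0, 0, 1, 1, 0, 1)

((0, 0, 1, 1, 0, 1),)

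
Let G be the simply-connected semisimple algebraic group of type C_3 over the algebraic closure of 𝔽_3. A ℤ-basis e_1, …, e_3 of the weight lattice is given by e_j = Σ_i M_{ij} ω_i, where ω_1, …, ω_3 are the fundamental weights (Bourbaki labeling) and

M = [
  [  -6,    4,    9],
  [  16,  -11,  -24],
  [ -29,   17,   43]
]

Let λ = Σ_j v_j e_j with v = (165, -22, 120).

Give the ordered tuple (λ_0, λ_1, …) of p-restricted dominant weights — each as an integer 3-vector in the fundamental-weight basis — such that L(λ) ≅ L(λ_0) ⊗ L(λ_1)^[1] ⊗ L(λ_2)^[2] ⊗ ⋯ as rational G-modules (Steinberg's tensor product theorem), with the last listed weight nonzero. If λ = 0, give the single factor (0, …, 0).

Change of basis e → ω: c = M·v where v = (165, -22, 120):
  c_1 = (-6)·(165) + (4)·(-22) + (9)·(120) = 2
  c_2 = (16)·(165) + (-11)·(-22) + (-24)·(120) = 2
  c_3 = (-29)·(165) + (17)·(-22) + (43)·(120) = 1
Writing each c_i in base p = 3:
  c_1 = 2 = 2·3^0
  c_2 = 2 = 2·3^0
  c_3 = 1 = 1·3^0
λ_0 = (2, 2, 1)

((2, 2, 1),)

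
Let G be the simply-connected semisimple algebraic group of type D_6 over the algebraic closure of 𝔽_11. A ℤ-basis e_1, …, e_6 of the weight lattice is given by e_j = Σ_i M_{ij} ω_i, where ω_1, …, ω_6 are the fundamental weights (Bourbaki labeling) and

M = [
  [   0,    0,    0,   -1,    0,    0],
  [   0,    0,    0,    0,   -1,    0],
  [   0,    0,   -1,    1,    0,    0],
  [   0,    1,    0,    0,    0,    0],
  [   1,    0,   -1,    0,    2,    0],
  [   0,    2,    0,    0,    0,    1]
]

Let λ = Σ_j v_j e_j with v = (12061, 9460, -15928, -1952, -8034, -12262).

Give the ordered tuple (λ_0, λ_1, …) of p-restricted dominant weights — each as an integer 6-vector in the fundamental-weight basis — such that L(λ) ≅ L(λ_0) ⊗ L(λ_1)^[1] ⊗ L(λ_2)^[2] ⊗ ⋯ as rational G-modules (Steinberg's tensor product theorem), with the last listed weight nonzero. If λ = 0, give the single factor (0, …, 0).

Compute c_i = Σ_j M_{ij} v_j with v = (12061, 9460, -15928, -1952, -8034, -12262):
  c_1 = 0·12061 + 0·9460 + (0)·(-15928) + (-1)·(-1952) + (0)·(-8034) + (0)·(-12262) = 1952
  c_2 = 0·12061 + 0·9460 + (0)·(-15928) + (0)·(-1952) + (-1)·(-8034) + (0)·(-12262) = 8034
  c_3 = 0·12061 + 0·9460 + (-1)·(-15928) + (1)·(-1952) + (0)·(-8034) + (0)·(-12262) = 13976
  c_4 = 0·12061 + 1·9460 + (0)·(-15928) + (0)·(-1952) + (0)·(-8034) + (0)·(-12262) = 9460
  c_5 = 1·12061 + 0·9460 + (-1)·(-15928) + (0)·(-1952) + (2)·(-8034) + (0)·(-12262) = 11921
  c_6 = 0·12061 + 2·9460 + (0)·(-15928) + (0)·(-1952) + (0)·(-8034) + (1)·(-12262) = 6658
Base-11 expansion of each c_i:
  c_1 = 1952 = 5·11^0 + 1·11^1 + 5·11^2 + 1·11^3
  c_2 = 8034 = 4·11^0 + 4·11^1 + 0·11^2 + 6·11^3
  c_3 = 13976 = 6·11^0 + 5·11^1 + 5·11^2 + 10·11^3
  c_4 = 9460 = 0·11^0 + 2·11^1 + 1·11^2 + 7·11^3
  c_5 = 11921 = 8·11^0 + 5·11^1 + 10·11^2 + 8·11^3
  c_6 = 6658 = 3·11^0 + 0·11^1 + 0·11^2 + 5·11^3
Factor λ_0 = (5, 4, 6, 0, 8, 3)
Factor λ_1 = (1, 4, 5, 2, 5, 0)
Factor λ_2 = (5, 0, 5, 1, 10, 0)
Factor λ_3 = (1, 6, 10, 7, 8, 5)

((5, 4, 6, 0, 8, 3), (1, 4, 5, 2, 5, 0), (5, 0, 5, 1, 10, 0), (1, 6, 10, 7, 8, 5))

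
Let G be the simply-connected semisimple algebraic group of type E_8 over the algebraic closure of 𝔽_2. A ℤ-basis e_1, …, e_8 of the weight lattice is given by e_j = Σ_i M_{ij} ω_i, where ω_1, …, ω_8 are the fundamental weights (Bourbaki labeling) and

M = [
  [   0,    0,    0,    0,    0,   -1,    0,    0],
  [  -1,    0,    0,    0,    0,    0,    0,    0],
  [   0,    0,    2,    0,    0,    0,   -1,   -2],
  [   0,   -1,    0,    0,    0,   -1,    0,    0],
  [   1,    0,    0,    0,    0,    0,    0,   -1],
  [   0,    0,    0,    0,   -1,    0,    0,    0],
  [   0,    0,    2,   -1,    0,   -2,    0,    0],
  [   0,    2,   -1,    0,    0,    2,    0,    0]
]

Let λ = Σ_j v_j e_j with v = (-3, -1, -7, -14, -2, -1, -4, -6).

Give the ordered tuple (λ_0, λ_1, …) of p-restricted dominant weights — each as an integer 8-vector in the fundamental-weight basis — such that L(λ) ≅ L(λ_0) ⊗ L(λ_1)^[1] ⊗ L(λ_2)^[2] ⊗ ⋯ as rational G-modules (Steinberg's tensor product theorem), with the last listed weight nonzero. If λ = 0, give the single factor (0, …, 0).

((1, 1, 0, 0, 1, 0, 0, 1), (0, 1, 1, 1, 1, 1, 1, 1))

In the fundamental-weight basis, λ has coordinates c = M·v (v = (-3, -1, -7, -14, -2, -1, -4, -6)):
  c_1 = (0)·(-3) + (0)·(-1) + (0)·(-7) + (0)·(-14) + (0)·(-2) + (-1)·(-1) + (0)·(-4) + (0)·(-6) = 1
  c_2 = (-1)·(-3) + (0)·(-1) + (0)·(-7) + (0)·(-14) + (0)·(-2) + (0)·(-1) + (0)·(-4) + (0)·(-6) = 3
  c_3 = (0)·(-3) + (0)·(-1) + (2)·(-7) + (0)·(-14) + (0)·(-2) + (0)·(-1) + (-1)·(-4) + (-2)·(-6) = 2
  c_4 = (0)·(-3) + (-1)·(-1) + (0)·(-7) + (0)·(-14) + (0)·(-2) + (-1)·(-1) + (0)·(-4) + (0)·(-6) = 2
  c_5 = (1)·(-3) + (0)·(-1) + (0)·(-7) + (0)·(-14) + (0)·(-2) + (0)·(-1) + (0)·(-4) + (-1)·(-6) = 3
  c_6 = (0)·(-3) + (0)·(-1) + (0)·(-7) + (0)·(-14) + (-1)·(-2) + (0)·(-1) + (0)·(-4) + (0)·(-6) = 2
  c_7 = (0)·(-3) + (0)·(-1) + (2)·(-7) + (-1)·(-14) + (0)·(-2) + (-2)·(-1) + (0)·(-4) + (0)·(-6) = 2
  c_8 = (0)·(-3) + (2)·(-1) + (-1)·(-7) + (0)·(-14) + (0)·(-2) + (2)·(-1) + (0)·(-4) + (0)·(-6) = 3
Expand coordinatewise in base 2:
  c_1 = 1 = 1·2^0
  c_2 = 3 = 1·2^0 + 1·2^1
  c_3 = 2 = 0·2^0 + 1·2^1
  c_4 = 2 = 0·2^0 + 1·2^1
  c_5 = 3 = 1·2^0 + 1·2^1
  c_6 = 2 = 0·2^0 + 1·2^1
  c_7 = 2 = 0·2^0 + 1·2^1
  c_8 = 3 = 1·2^0 + 1·2^1
p-restricted factor λ_0 = (1, 1, 0, 0, 1, 0, 0, 1)
p-restricted factor λ_1 = (0, 1, 1, 1, 1, 1, 1, 1)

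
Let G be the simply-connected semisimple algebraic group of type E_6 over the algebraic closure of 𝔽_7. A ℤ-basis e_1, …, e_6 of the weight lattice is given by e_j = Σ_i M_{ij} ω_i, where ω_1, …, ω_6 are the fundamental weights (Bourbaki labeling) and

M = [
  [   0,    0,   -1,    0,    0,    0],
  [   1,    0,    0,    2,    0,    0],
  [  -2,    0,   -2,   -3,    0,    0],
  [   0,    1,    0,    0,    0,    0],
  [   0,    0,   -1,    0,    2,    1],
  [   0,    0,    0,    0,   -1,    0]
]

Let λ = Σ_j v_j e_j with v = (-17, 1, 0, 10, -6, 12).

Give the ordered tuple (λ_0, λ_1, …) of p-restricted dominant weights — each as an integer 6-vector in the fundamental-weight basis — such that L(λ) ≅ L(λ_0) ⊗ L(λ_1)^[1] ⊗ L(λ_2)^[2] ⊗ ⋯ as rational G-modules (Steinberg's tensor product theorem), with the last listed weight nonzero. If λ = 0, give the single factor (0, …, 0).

ω-coordinates c = M·v, v = (-17, 1, 0, 10, -6, 12):
  c_1 = (0)·(-17) + 0·1 + (-1)·(0) + 0·10 + (0)·(-6) + 0·12 = 0
  c_2 = (1)·(-17) + 0·1 + 0·0 + 2·10 + (0)·(-6) + 0·12 = 3
  c_3 = (-2)·(-17) + 0·1 + (-2)·(0) + (-3)·(10) + (0)·(-6) + 0·12 = 4
  c_4 = (0)·(-17) + 1·1 + 0·0 + 0·10 + (0)·(-6) + 0·12 = 1
  c_5 = (0)·(-17) + 0·1 + (-1)·(0) + 0·10 + (2)·(-6) + 1·12 = 0
  c_6 = (0)·(-17) + 0·1 + 0·0 + 0·10 + (-1)·(-6) + 0·12 = 6
p = 7; digits c_i = Σ_j d_{ij}·7^j, 0 ≤ d_{ij} < 7:
  c_1 = 0
  c_2 = 3 = 3·7^0
  c_3 = 4 = 4·7^0
  c_4 = 1 = 1·7^0
  c_5 = 0
  c_6 = 6 = 6·7^0
p-restricted factor λ_0 = (0, 3, 4, 1, 0, 6)

((0, 3, 4, 1, 0, 6),)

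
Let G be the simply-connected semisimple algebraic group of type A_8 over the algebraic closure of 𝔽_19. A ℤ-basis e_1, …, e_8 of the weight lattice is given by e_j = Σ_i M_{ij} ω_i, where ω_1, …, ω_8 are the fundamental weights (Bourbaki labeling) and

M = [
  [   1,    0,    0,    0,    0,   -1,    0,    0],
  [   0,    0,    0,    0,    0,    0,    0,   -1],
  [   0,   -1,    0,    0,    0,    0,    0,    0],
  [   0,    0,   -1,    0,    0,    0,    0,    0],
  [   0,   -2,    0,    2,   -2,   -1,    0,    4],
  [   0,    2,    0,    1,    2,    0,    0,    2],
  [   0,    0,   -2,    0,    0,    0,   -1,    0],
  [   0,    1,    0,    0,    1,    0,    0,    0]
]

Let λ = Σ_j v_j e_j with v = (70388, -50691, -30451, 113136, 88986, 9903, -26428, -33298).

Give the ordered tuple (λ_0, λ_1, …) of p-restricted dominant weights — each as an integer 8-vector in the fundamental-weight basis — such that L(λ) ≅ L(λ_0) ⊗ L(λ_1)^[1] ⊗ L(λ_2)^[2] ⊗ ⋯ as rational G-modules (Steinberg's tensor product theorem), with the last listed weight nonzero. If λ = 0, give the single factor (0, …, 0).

((8, 10, 18, 13, 13, 10, 6, 10), (10, 4, 7, 6, 4, 1, 17, 1), (15, 16, 7, 8, 18, 18, 13, 11), (8, 4, 7, 4, 0, 17, 12, 5))

ω-coordinates c = M·v, v = (70388, -50691, -30451, 113136, 88986, 9903, -26428, -33298):
  c_1 = 1*70388 + 0*-50691 + 0*-30451 + 0*113136 + 0*88986 + -1*9903 + 0*-26428 + 0*-33298 = 60485
  c_2 = 0*70388 + 0*-50691 + 0*-30451 + 0*113136 + 0*88986 + 0*9903 + 0*-26428 + -1*-33298 = 33298
  c_3 = 0*70388 + -1*-50691 + 0*-30451 + 0*113136 + 0*88986 + 0*9903 + 0*-26428 + 0*-33298 = 50691
  c_4 = 0*70388 + 0*-50691 + -1*-30451 + 0*113136 + 0*88986 + 0*9903 + 0*-26428 + 0*-33298 = 30451
  c_5 = 0*70388 + -2*-50691 + 0*-30451 + 2*113136 + -2*88986 + -1*9903 + 0*-26428 + 4*-33298 = 6587
  c_6 = 0*70388 + 2*-50691 + 0*-30451 + 1*113136 + 2*88986 + 0*9903 + 0*-26428 + 2*-33298 = 123130
  c_7 = 0*70388 + 0*-50691 + -2*-30451 + 0*113136 + 0*88986 + 0*9903 + -1*-26428 + 0*-33298 = 87330
  c_8 = 0*70388 + 1*-50691 + 0*-30451 + 0*113136 + 1*88986 + 0*9903 + 0*-26428 + 0*-33298 = 38295
Expand coordinatewise in base 19:
  c_1 = 60485 = 8·19^0 + 10·19^1 + 15·19^2 + 8·19^3
  c_2 = 33298 = 10·19^0 + 4·19^1 + 16·19^2 + 4·19^3
  c_3 = 50691 = 18·19^0 + 7·19^1 + 7·19^2 + 7·19^3
  c_4 = 30451 = 13·19^0 + 6·19^1 + 8·19^2 + 4·19^3
  c_5 = 6587 = 13·19^0 + 4·19^1 + 18·19^2
  c_6 = 123130 = 10·19^0 + 1·19^1 + 18·19^2 + 17·19^3
  c_7 = 87330 = 6·19^0 + 17·19^1 + 13·19^2 + 12·19^3
  c_8 = 38295 = 10·19^0 + 1·19^1 + 11·19^2 + 5·19^3
λ_0 = (8, 10, 18, 13, 13, 10, 6, 10)
λ_1 = (10, 4, 7, 6, 4, 1, 17, 1)
λ_2 = (15, 16, 7, 8, 18, 18, 13, 11)
λ_3 = (8, 4, 7, 4, 0, 17, 12, 5)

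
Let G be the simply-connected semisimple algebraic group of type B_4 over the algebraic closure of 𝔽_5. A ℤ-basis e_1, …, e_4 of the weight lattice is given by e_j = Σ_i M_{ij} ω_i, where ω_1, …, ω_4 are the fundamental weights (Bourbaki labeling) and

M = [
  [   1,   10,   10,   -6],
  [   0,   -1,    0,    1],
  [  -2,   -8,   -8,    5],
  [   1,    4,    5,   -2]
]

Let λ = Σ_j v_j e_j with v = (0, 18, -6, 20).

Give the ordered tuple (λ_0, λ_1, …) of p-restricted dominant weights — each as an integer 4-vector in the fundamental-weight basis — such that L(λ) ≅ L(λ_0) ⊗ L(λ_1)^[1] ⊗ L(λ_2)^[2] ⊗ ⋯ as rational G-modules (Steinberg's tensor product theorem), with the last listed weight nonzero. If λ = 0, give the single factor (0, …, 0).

((0, 2, 4, 2),)

Change of basis e → ω: c = M·v where v = (0, 18, -6, 20):
  c_1 = (1)·(0) + (10)·(18) + (10)·(-6) + (-6)·(20) = 0
  c_2 = (0)·(0) + (-1)·(18) + (0)·(-6) + (1)·(20) = 2
  c_3 = (-2)·(0) + (-8)·(18) + (-8)·(-6) + (5)·(20) = 4
  c_4 = (1)·(0) + (4)·(18) + (5)·(-6) + (-2)·(20) = 2
Writing each c_i in base p = 5:
  c_1 = 0
  c_2 = 2 = 2·5^0
  c_3 = 4 = 4·5^0
  c_4 = 2 = 2·5^0
λ_0 = (0, 2, 4, 2)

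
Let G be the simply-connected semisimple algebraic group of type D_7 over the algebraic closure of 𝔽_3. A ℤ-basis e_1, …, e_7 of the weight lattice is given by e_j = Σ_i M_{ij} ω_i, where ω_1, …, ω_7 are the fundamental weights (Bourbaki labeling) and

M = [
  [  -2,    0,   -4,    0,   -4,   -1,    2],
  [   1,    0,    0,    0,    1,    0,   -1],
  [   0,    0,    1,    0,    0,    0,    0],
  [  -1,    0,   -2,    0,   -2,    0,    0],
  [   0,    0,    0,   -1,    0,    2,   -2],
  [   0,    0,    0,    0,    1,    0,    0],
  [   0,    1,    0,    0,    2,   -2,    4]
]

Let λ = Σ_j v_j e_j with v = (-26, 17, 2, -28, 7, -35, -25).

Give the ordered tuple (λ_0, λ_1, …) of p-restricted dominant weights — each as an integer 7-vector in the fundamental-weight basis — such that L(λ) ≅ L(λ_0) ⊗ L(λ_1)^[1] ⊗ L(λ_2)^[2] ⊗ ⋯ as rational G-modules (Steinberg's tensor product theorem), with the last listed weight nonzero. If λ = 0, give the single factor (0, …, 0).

((1, 0, 2, 2, 2, 1, 1), (0, 2, 0, 2, 2, 2, 0))

Compute c_i = Σ_j M_{ij} v_j with v = (-26, 17, 2, -28, 7, -35, -25):
  c_1 = -2*-26 + 0*17 + -4*2 + 0*-28 + -4*7 + -1*-35 + 2*-25 = 1
  c_2 = 1*-26 + 0*17 + 0*2 + 0*-28 + 1*7 + 0*-35 + -1*-25 = 6
  c_3 = 0*-26 + 0*17 + 1*2 + 0*-28 + 0*7 + 0*-35 + 0*-25 = 2
  c_4 = -1*-26 + 0*17 + -2*2 + 0*-28 + -2*7 + 0*-35 + 0*-25 = 8
  c_5 = 0*-26 + 0*17 + 0*2 + -1*-28 + 0*7 + 2*-35 + -2*-25 = 8
  c_6 = 0*-26 + 0*17 + 0*2 + 0*-28 + 1*7 + 0*-35 + 0*-25 = 7
  c_7 = 0*-26 + 1*17 + 0*2 + 0*-28 + 2*7 + -2*-35 + 4*-25 = 1
Base-3 expansion of each c_i:
  c_1 = 1 = 1·3^0
  c_2 = 6 = 0·3^0 + 2·3^1
  c_3 = 2 = 2·3^0
  c_4 = 8 = 2·3^0 + 2·3^1
  c_5 = 8 = 2·3^0 + 2·3^1
  c_6 = 7 = 1·3^0 + 2·3^1
  c_7 = 1 = 1·3^0
Factor λ_0 = (1, 0, 2, 2, 2, 1, 1)
Factor λ_1 = (0, 2, 0, 2, 2, 2, 0)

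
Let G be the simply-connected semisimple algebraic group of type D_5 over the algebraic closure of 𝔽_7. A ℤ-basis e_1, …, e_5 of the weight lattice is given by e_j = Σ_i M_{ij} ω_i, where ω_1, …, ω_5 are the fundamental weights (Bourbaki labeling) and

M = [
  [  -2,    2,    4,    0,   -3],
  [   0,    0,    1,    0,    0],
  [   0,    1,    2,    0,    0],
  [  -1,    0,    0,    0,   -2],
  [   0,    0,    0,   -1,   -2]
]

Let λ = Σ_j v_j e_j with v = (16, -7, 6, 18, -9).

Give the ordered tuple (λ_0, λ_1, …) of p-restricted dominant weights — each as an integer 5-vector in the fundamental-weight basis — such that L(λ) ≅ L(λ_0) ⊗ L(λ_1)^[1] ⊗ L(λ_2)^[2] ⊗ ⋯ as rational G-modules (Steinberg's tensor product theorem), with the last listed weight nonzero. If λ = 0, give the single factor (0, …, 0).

Converting to the ω-basis (c_i = row i of M dotted with v = (16, -7, 6, 18, -9)):
  c_1 = (-2)·(16) + (2)·(-7) + (4)·(6) + (0)·(18) + (-3)·(-9) = 5
  c_2 = (0)·(16) + (0)·(-7) + (1)·(6) + (0)·(18) + (0)·(-9) = 6
  c_3 = (0)·(16) + (1)·(-7) + (2)·(6) + (0)·(18) + (0)·(-9) = 5
  c_4 = (-1)·(16) + (0)·(-7) + (0)·(6) + (0)·(18) + (-2)·(-9) = 2
  c_5 = (0)·(16) + (0)·(-7) + (0)·(6) + (-1)·(18) + (-2)·(-9) = 0
Writing each c_i in base p = 7:
  c_1 = 5 = 5·7^0
  c_2 = 6 = 6·7^0
  c_3 = 5 = 5·7^0
  c_4 = 2 = 2·7^0
  c_5 = 0
Factor λ_0 = (5, 6, 5, 2, 0)

((5, 6, 5, 2, 0),)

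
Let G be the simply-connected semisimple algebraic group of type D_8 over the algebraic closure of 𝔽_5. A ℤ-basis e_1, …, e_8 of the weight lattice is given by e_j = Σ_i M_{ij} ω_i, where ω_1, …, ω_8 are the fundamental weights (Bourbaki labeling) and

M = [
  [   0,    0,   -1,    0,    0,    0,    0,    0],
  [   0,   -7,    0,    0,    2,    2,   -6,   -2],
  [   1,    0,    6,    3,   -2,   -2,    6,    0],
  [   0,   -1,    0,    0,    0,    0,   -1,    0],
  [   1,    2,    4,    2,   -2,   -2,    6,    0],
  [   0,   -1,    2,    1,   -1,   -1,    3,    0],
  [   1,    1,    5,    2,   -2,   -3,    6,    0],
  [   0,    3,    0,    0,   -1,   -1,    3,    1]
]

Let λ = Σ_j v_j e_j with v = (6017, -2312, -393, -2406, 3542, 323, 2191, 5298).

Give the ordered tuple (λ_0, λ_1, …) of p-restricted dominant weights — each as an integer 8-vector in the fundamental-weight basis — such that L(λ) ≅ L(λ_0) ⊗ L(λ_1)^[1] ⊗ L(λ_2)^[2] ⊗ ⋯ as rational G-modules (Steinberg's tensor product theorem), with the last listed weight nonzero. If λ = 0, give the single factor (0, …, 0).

((3, 2, 2, 1, 0, 3, 1, 0), (3, 4, 1, 4, 0, 0, 4, 4), (0, 1, 4, 4, 2, 3, 0, 2), (3, 1, 4, 0, 3, 4, 1, 3), (0, 0, 2, 0, 0, 2, 3, 1))

Converting to the ω-basis (c_i = row i of M dotted with v = (6017, -2312, -393, -2406, 3542, 323, 2191, 5298)):
  c_1 = 0·6017 + (0)·(-2312) + (-1)·(-393) + (0)·(-2406) + 0·3542 + 0·323 + 0·2191 + 0·5298 = 393
  c_2 = 0·6017 + (-7)·(-2312) + (0)·(-393) + (0)·(-2406) + 2·3542 + 2·323 + (-6)·(2191) + (-2)·(5298) = 172
  c_3 = 1·6017 + (0)·(-2312) + (6)·(-393) + (3)·(-2406) + (-2)·(3542) + (-2)·(323) + 6·2191 + 0·5298 = 1857
  c_4 = 0·6017 + (-1)·(-2312) + (0)·(-393) + (0)·(-2406) + 0·3542 + 0·323 + (-1)·(2191) + 0·5298 = 121
  c_5 = 1·6017 + (2)·(-2312) + (4)·(-393) + (2)·(-2406) + (-2)·(3542) + (-2)·(323) + 6·2191 + 0·5298 = 425
  c_6 = 0·6017 + (-1)·(-2312) + (2)·(-393) + (1)·(-2406) + (-1)·(3542) + (-1)·(323) + 3·2191 + 0·5298 = 1828
  c_7 = 1·6017 + (1)·(-2312) + (5)·(-393) + (2)·(-2406) + (-2)·(3542) + (-3)·(323) + 6·2191 + 0·5298 = 2021
  c_8 = 0·6017 + (3)·(-2312) + (0)·(-393) + (0)·(-2406) + (-1)·(3542) + (-1)·(323) + 3·2191 + 1·5298 = 1070
p = 5; digits c_i = Σ_j d_{ij}·5^j, 0 ≤ d_{ij} < 5:
  c_1 = 393 = 3·5^0 + 3·5^1 + 0·5^2 + 3·5^3
  c_2 = 172 = 2·5^0 + 4·5^1 + 1·5^2 + 1·5^3
  c_3 = 1857 = 2·5^0 + 1·5^1 + 4·5^2 + 4·5^3 + 2·5^4
  c_4 = 121 = 1·5^0 + 4·5^1 + 4·5^2
  c_5 = 425 = 0·5^0 + 0·5^1 + 2·5^2 + 3·5^3
  c_6 = 1828 = 3·5^0 + 0·5^1 + 3·5^2 + 4·5^3 + 2·5^4
  c_7 = 2021 = 1·5^0 + 4·5^1 + 0·5^2 + 1·5^3 + 3·5^4
  c_8 = 1070 = 0·5^0 + 4·5^1 + 2·5^2 + 3·5^3 + 1·5^4
Factor λ_0 = (3, 2, 2, 1, 0, 3, 1, 0)
Factor λ_1 = (3, 4, 1, 4, 0, 0, 4, 4)
Factor λ_2 = (0, 1, 4, 4, 2, 3, 0, 2)
Factor λ_3 = (3, 1, 4, 0, 3, 4, 1, 3)
Factor λ_4 = (0, 0, 2, 0, 0, 2, 3, 1)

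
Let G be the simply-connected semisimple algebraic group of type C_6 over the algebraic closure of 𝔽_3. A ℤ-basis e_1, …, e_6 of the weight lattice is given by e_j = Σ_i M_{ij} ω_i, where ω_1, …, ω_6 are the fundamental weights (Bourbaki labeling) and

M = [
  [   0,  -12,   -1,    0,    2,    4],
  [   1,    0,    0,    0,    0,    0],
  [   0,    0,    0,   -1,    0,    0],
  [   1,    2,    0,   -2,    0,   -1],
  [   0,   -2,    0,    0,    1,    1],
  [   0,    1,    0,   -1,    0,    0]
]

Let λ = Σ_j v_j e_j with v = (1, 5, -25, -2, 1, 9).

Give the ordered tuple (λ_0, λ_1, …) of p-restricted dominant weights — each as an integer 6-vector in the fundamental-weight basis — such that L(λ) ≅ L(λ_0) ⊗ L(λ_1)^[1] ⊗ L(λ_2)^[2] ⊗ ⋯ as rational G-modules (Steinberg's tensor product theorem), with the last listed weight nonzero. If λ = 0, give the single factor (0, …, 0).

Change of basis e → ω: c = M·v where v = (1, 5, -25, -2, 1, 9):
  c_1 = 0·1 + (-12)·(5) + (-1)·(-25) + (0)·(-2) + 2·1 + 4·9 = 3
  c_2 = 1·1 + 0·5 + (0)·(-25) + (0)·(-2) + 0·1 + 0·9 = 1
  c_3 = 0·1 + 0·5 + (0)·(-25) + (-1)·(-2) + 0·1 + 0·9 = 2
  c_4 = 1·1 + 2·5 + (0)·(-25) + (-2)·(-2) + 0·1 + (-1)·(9) = 6
  c_5 = 0·1 + (-2)·(5) + (0)·(-25) + (0)·(-2) + 1·1 + 1·9 = 0
  c_6 = 0·1 + 1·5 + (0)·(-25) + (-1)·(-2) + 0·1 + 0·9 = 7
Writing each c_i in base p = 3:
  c_1 = 3 = 0·3^0 + 1·3^1
  c_2 = 1 = 1·3^0
  c_3 = 2 = 2·3^0
  c_4 = 6 = 0·3^0 + 2·3^1
  c_5 = 0
  c_6 = 7 = 1·3^0 + 2·3^1
λ_0 = (0, 1, 2, 0, 0, 1)
λ_1 = (1, 0, 0, 2, 0, 2)

((0, 1, 2, 0, 0, 1), (1, 0, 0, 2, 0, 2))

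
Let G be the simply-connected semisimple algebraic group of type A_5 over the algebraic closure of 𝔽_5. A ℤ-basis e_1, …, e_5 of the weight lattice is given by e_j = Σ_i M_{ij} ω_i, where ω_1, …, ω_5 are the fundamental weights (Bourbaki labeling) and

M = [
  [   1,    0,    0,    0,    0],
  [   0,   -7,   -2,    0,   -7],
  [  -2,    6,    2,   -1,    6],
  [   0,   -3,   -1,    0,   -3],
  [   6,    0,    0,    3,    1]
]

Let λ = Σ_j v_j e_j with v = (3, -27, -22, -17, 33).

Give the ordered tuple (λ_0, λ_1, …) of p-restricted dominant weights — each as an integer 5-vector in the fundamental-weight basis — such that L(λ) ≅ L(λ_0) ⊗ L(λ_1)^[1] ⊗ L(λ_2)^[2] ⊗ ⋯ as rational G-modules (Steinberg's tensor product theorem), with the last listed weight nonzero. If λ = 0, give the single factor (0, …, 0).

((3, 2, 3, 4, 0),)

Change of basis e → ω: c = M·v where v = (3, -27, -22, -17, 33):
  c_1 = (1)·(3) + (0)·(-27) + (0)·(-22) + (0)·(-17) + (0)·(33) = 3
  c_2 = (0)·(3) + (-7)·(-27) + (-2)·(-22) + (0)·(-17) + (-7)·(33) = 2
  c_3 = (-2)·(3) + (6)·(-27) + (2)·(-22) + (-1)·(-17) + (6)·(33) = 3
  c_4 = (0)·(3) + (-3)·(-27) + (-1)·(-22) + (0)·(-17) + (-3)·(33) = 4
  c_5 = (6)·(3) + (0)·(-27) + (0)·(-22) + (3)·(-17) + (1)·(33) = 0
Expand coordinatewise in base 5:
  c_1 = 3 = 3·5^0
  c_2 = 2 = 2·5^0
  c_3 = 3 = 3·5^0
  c_4 = 4 = 4·5^0
  c_5 = 0
Factor λ_0 = (3, 2, 3, 4, 0)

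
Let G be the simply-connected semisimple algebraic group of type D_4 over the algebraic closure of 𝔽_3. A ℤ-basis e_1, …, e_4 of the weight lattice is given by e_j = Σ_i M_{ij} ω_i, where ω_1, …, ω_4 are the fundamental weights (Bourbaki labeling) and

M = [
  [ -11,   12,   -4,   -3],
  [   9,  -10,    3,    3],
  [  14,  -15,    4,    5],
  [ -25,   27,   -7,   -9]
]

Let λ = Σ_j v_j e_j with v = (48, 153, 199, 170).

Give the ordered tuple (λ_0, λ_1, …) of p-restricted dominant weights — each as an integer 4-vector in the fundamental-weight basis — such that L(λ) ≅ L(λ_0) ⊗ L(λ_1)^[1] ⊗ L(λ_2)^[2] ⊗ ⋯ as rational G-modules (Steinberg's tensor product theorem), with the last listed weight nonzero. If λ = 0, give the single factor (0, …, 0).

In the fundamental-weight basis, λ has coordinates c = M·v (v = (48, 153, 199, 170)):
  c_1 = -11*48 + 12*153 + -4*199 + -3*170 = 2
  c_2 = 9*48 + -10*153 + 3*199 + 3*170 = 9
  c_3 = 14*48 + -15*153 + 4*199 + 5*170 = 23
  c_4 = -25*48 + 27*153 + -7*199 + -9*170 = 8
Expand coordinatewise in base 3:
  c_1 = 2 = 2·3^0
  c_2 = 9 = 0·3^0 + 0·3^1 + 1·3^2
  c_3 = 23 = 2·3^0 + 1·3^1 + 2·3^2
  c_4 = 8 = 2·3^0 + 2·3^1
Factor λ_0 = (2, 0, 2, 2)
Factor λ_1 = (0, 0, 1, 2)
Factor λ_2 = (0, 1, 2, 0)

((2, 0, 2, 2), (0, 0, 1, 2), (0, 1, 2, 0))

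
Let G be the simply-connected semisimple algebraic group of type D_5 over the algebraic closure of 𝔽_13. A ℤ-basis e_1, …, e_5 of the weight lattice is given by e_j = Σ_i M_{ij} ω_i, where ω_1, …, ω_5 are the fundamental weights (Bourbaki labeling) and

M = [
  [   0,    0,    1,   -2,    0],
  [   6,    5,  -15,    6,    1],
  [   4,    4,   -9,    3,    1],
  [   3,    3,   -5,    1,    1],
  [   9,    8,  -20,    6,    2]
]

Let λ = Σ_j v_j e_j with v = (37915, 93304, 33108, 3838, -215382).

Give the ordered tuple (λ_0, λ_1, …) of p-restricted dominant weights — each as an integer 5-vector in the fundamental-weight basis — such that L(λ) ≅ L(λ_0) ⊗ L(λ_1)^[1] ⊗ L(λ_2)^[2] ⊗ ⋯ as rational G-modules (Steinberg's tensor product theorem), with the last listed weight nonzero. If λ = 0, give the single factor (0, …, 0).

((4, 5, 0, 11, 0), (6, 10, 4, 0, 2), (7, 3, 6, 7, 1), (11, 2, 10, 7, 8))

Converting to the ω-basis (c_i = row i of M dotted with v = (37915, 93304, 33108, 3838, -215382)):
  c_1 = 0*37915 + 0*93304 + 1*33108 + -2*3838 + 0*-215382 = 25432
  c_2 = 6*37915 + 5*93304 + -15*33108 + 6*3838 + 1*-215382 = 5036
  c_3 = 4*37915 + 4*93304 + -9*33108 + 3*3838 + 1*-215382 = 23036
  c_4 = 3*37915 + 3*93304 + -5*33108 + 1*3838 + 1*-215382 = 16573
  c_5 = 9*37915 + 8*93304 + -20*33108 + 6*3838 + 2*-215382 = 17771
Writing each c_i in base p = 13:
  c_1 = 25432 = 4·13^0 + 6·13^1 + 7·13^2 + 11·13^3
  c_2 = 5036 = 5·13^0 + 10·13^1 + 3·13^2 + 2·13^3
  c_3 = 23036 = 0·13^0 + 4·13^1 + 6·13^2 + 10·13^3
  c_4 = 16573 = 11·13^0 + 0·13^1 + 7·13^2 + 7·13^3
  c_5 = 17771 = 0·13^0 + 2·13^1 + 1·13^2 + 8·13^3
λ_0 = (4, 5, 0, 11, 0)
λ_1 = (6, 10, 4, 0, 2)
λ_2 = (7, 3, 6, 7, 1)
λ_3 = (11, 2, 10, 7, 8)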